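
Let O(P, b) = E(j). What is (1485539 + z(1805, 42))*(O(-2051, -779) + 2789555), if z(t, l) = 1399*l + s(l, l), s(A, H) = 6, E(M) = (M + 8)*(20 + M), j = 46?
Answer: 4313422051057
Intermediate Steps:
E(M) = (8 + M)*(20 + M)
z(t, l) = 6 + 1399*l (z(t, l) = 1399*l + 6 = 6 + 1399*l)
O(P, b) = 3564 (O(P, b) = 160 + 46**2 + 28*46 = 160 + 2116 + 1288 = 3564)
(1485539 + z(1805, 42))*(O(-2051, -779) + 2789555) = (1485539 + (6 + 1399*42))*(3564 + 2789555) = (1485539 + (6 + 58758))*2793119 = (1485539 + 58764)*2793119 = 1544303*2793119 = 4313422051057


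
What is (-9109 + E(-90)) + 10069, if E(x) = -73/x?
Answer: 86473/90 ≈ 960.81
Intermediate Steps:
(-9109 + E(-90)) + 10069 = (-9109 - 73/(-90)) + 10069 = (-9109 - 73*(-1/90)) + 10069 = (-9109 + 73/90) + 10069 = -819737/90 + 10069 = 86473/90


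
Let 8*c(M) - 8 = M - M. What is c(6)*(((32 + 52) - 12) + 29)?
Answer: 101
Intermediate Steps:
c(M) = 1 (c(M) = 1 + (M - M)/8 = 1 + (1/8)*0 = 1 + 0 = 1)
c(6)*(((32 + 52) - 12) + 29) = 1*(((32 + 52) - 12) + 29) = 1*((84 - 12) + 29) = 1*(72 + 29) = 1*101 = 101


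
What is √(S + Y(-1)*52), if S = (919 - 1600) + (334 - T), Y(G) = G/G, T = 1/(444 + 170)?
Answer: I*√111214434/614 ≈ 17.176*I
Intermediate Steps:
T = 1/614 ≈ 0.0016287
Y(G) = 1
S = -213059/614 (S = (919 - 1600) + (334 - 1*1/614) = -681 + (334 - 1/614) = -681 + 205075/614 = -213059/614 ≈ -347.00)
√(S + Y(-1)*52) = √(-213059/614 + 1*52) = √(-213059/614 + 52) = √(-181131/614) = I*√111214434/614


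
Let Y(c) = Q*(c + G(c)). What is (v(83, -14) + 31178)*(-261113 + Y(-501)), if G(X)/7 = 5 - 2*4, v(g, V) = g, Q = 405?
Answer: -14771541503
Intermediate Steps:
G(X) = -21 (G(X) = 7*(5 - 2*4) = 7*(5 - 8) = 7*(-3) = -21)
Y(c) = -8505 + 405*c (Y(c) = 405*(c - 21) = 405*(-21 + c) = -8505 + 405*c)
(v(83, -14) + 31178)*(-261113 + Y(-501)) = (83 + 31178)*(-261113 + (-8505 + 405*(-501))) = 31261*(-261113 + (-8505 - 202905)) = 31261*(-261113 - 211410) = 31261*(-472523) = -14771541503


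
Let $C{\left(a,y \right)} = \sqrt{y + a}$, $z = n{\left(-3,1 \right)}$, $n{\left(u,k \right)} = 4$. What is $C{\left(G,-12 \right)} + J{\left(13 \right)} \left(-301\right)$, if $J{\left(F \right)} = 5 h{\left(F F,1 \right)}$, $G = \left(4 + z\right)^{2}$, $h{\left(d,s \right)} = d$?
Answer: $-254345 + 2 \sqrt{13} \approx -2.5434 \cdot 10^{5}$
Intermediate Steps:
$z = 4$
$G = 64$ ($G = \left(4 + 4\right)^{2} = 8^{2} = 64$)
$J{\left(F \right)} = 5 F^{2}$ ($J{\left(F \right)} = 5 F F = 5 F^{2}$)
$C{\left(a,y \right)} = \sqrt{a + y}$
$C{\left(G,-12 \right)} + J{\left(13 \right)} \left(-301\right) = \sqrt{64 - 12} + 5 \cdot 13^{2} \left(-301\right) = \sqrt{52} + 5 \cdot 169 \left(-301\right) = 2 \sqrt{13} + 845 \left(-301\right) = 2 \sqrt{13} - 254345 = -254345 + 2 \sqrt{13}$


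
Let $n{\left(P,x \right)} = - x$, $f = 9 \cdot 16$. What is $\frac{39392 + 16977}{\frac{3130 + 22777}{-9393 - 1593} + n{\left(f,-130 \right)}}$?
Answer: $\frac{619269834}{1402273} \approx 441.62$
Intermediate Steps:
$f = 144$
$\frac{39392 + 16977}{\frac{3130 + 22777}{-9393 - 1593} + n{\left(f,-130 \right)}} = \frac{39392 + 16977}{\frac{3130 + 22777}{-9393 - 1593} - -130} = \frac{56369}{\frac{25907}{-10986} + 130} = \frac{56369}{25907 \left(- \frac{1}{10986}\right) + 130} = \frac{56369}{- \frac{25907}{10986} + 130} = \frac{56369}{\frac{1402273}{10986}} = 56369 \cdot \frac{10986}{1402273} = \frac{619269834}{1402273}$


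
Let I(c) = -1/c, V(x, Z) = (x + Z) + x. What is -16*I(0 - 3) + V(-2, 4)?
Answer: -16/3 ≈ -5.3333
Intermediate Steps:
V(x, Z) = Z + 2*x (V(x, Z) = (Z + x) + x = Z + 2*x)
-16*I(0 - 3) + V(-2, 4) = -(-16)/(0 - 3) + (4 + 2*(-2)) = -(-16)/(-3) + (4 - 4) = -(-16)*(-1)/3 + 0 = -16*1/3 + 0 = -16/3 + 0 = -16/3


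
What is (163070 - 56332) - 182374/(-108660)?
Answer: 5799166727/54330 ≈ 1.0674e+5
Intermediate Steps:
(163070 - 56332) - 182374/(-108660) = 106738 - 182374*(-1/108660) = 106738 + 91187/54330 = 5799166727/54330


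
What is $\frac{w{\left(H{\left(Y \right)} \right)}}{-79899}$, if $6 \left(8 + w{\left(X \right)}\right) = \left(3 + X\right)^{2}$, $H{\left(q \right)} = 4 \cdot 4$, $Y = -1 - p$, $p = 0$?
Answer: $- \frac{313}{479394} \approx -0.00065291$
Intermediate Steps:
$Y = -1$ ($Y = -1 - 0 = -1 + 0 = -1$)
$H{\left(q \right)} = 16$
$w{\left(X \right)} = -8 + \frac{\left(3 + X\right)^{2}}{6}$
$\frac{w{\left(H{\left(Y \right)} \right)}}{-79899} = \frac{-8 + \frac{\left(3 + 16\right)^{2}}{6}}{-79899} = \left(-8 + \frac{19^{2}}{6}\right) \left(- \frac{1}{79899}\right) = \left(-8 + \frac{1}{6} \cdot 361\right) \left(- \frac{1}{79899}\right) = \left(-8 + \frac{361}{6}\right) \left(- \frac{1}{79899}\right) = \frac{313}{6} \left(- \frac{1}{79899}\right) = - \frac{313}{479394}$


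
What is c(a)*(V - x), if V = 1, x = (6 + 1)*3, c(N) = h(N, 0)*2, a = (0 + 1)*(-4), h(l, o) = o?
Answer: 0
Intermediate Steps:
a = -4 (a = 1*(-4) = -4)
c(N) = 0 (c(N) = 0*2 = 0)
x = 21 (x = 7*3 = 21)
c(a)*(V - x) = 0*(1 - 1*21) = 0*(1 - 21) = 0*(-20) = 0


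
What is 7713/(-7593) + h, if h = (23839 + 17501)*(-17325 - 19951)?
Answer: -3900245287611/2531 ≈ -1.5410e+9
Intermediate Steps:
h = -1540989840 (h = 41340*(-37276) = -1540989840)
7713/(-7593) + h = 7713/(-7593) - 1540989840 = 7713*(-1/7593) - 1540989840 = -2571/2531 - 1540989840 = -3900245287611/2531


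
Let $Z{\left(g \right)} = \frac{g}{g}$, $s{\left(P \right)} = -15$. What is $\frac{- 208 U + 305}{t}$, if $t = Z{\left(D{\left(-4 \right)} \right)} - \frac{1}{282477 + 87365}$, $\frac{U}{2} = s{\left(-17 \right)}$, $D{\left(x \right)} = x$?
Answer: $\frac{2420615890}{369841} \approx 6545.0$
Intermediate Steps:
$U = -30$ ($U = 2 \left(-15\right) = -30$)
$Z{\left(g \right)} = 1$
$t = \frac{369841}{369842}$ ($t = 1 - \frac{1}{282477 + 87365} = 1 - \frac{1}{369842} = \frac{369841}{369842} \approx 1.0$)
$\frac{- 208 U + 305}{t} = \frac{\left(-208\right) \left(-30\right) + 305}{\frac{369841}{369842}} = \left(6240 + 305\right) \frac{369842}{369841} = 6545 \cdot \frac{369842}{369841} = \frac{2420615890}{369841}$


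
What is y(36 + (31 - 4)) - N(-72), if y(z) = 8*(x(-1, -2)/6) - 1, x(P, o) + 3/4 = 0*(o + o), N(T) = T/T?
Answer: -3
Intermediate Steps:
N(T) = 1
x(P, o) = -3/4 (x(P, o) = -3/4 + 0*(o + o) = -3/4 + 0*(2*o) = -3/4 + 0 = -3/4)
y(z) = -2 (y(z) = 8*(-3/4/6) - 1 = 8*(-3/4*1/6) - 1 = 8*(-1/8) - 1 = -1 - 1 = -2)
y(36 + (31 - 4)) - N(-72) = -2 - 1*1 = -2 - 1 = -3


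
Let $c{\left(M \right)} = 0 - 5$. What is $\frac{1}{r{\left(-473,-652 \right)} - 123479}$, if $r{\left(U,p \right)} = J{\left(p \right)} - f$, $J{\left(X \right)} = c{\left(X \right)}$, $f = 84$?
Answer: $- \frac{1}{123568} \approx -8.0927 \cdot 10^{-6}$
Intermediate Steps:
$c{\left(M \right)} = -5$ ($c{\left(M \right)} = 0 - 5 = -5$)
$J{\left(X \right)} = -5$
$r{\left(U,p \right)} = -89$ ($r{\left(U,p \right)} = -5 - 84 = -89$)
$\frac{1}{r{\left(-473,-652 \right)} - 123479} = \frac{1}{-89 - 123479} = \frac{1}{-123568} = - \frac{1}{123568}$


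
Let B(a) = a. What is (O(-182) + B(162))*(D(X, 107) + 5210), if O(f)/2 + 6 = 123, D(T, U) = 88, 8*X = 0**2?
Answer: 2098008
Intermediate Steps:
X = 0 (X = (1/8)*0**2 = (1/8)*0 = 0)
O(f) = 234 (O(f) = -12 + 2*123 = -12 + 246 = 234)
(O(-182) + B(162))*(D(X, 107) + 5210) = (234 + 162)*(88 + 5210) = 396*5298 = 2098008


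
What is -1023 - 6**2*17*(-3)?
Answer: 813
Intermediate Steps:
-1023 - 6**2*17*(-3) = -1023 - 36*17*(-3) = -1023 - 612*(-3) = -1023 - 1*(-1836) = -1023 + 1836 = 813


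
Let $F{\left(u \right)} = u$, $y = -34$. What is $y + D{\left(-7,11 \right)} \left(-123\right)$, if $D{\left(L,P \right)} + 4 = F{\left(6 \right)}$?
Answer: $-280$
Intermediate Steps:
$D{\left(L,P \right)} = 2$ ($D{\left(L,P \right)} = -4 + 6 = 2$)
$y + D{\left(-7,11 \right)} \left(-123\right) = -34 + 2 \left(-123\right) = -34 - 246 = -280$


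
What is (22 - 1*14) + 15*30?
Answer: 458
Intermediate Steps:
(22 - 1*14) + 15*30 = (22 - 14) + 450 = 8 + 450 = 458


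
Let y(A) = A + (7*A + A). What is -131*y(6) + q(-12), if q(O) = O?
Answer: -7086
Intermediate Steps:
y(A) = 9*A (y(A) = A + 8*A = 9*A)
-131*y(6) + q(-12) = -1179*6 - 12 = -131*54 - 12 = -7074 - 12 = -7086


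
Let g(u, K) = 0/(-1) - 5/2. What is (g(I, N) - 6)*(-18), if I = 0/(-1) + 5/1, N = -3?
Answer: 153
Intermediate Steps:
I = 5 (I = 0*(-1) + 5*1 = 0 + 5 = 5)
g(u, K) = -5/2 (g(u, K) = 0*(-1) - 5*½ = 0 - 5/2 = -5/2)
(g(I, N) - 6)*(-18) = (-5/2 - 6)*(-18) = -17/2*(-18) = 153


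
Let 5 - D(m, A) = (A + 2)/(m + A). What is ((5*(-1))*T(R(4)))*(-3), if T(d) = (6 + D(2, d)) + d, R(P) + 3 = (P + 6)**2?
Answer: 1605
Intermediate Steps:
D(m, A) = 5 - (2 + A)/(A + m) (D(m, A) = 5 - (A + 2)/(m + A) = 5 - (2 + A)/(A + m))
R(P) = -3 + (6 + P)**2 (R(P) = -3 + (P + 6)**2 = -3 + (6 + P)**2)
T(d) = 6 + d + (8 + 4*d)/(2 + d) (T(d) = (6 + (-2 + 4*d + 5*2)/(d + 2)) + d = (6 + (-2 + 4*d + 10)/(2 + d)) + d = (6 + (8 + 4*d)/(2 + d)) + d = 6 + d + (8 + 4*d)/(2 + d))
((5*(-1))*T(R(4)))*(-3) = ((5*(-1))*(10 + (-3 + (6 + 4)**2)))*(-3) = -5*(10 + (-3 + 10**2))*(-3) = -5*(10 + (-3 + 100))*(-3) = -5*(10 + 97)*(-3) = -5*107*(-3) = -535*(-3) = 1605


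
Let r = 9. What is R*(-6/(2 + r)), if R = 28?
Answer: -168/11 ≈ -15.273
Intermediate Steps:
R*(-6/(2 + r)) = 28*(-6/(2 + 9)) = 28*(-6/11) = -168/11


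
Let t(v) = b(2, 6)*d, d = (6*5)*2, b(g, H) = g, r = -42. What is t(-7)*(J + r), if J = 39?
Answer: -360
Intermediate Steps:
d = 60 (d = 30*2 = 60)
t(v) = 120 (t(v) = 2*60 = 120)
t(-7)*(J + r) = 120*(39 - 42) = 120*(-3) = -360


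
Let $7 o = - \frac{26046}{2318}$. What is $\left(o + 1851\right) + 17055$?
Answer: $\frac{153371355}{8113} \approx 18904.0$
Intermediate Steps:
$o = - \frac{13023}{8113}$ ($o = \frac{\left(-26046\right) \frac{1}{2318}}{7} = \frac{1}{7} \left(- \frac{13023}{1159}\right) = - \frac{13023}{8113} \approx -1.6052$)
$\left(o + 1851\right) + 17055 = \left(- \frac{13023}{8113} + 1851\right) + 17055 = \frac{15004140}{8113} + 17055 = \frac{153371355}{8113}$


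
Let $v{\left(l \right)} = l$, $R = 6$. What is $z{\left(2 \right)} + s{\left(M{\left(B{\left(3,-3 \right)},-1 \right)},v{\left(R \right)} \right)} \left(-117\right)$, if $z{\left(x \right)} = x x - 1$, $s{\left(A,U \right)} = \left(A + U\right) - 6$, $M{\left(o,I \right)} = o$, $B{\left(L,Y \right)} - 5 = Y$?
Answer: $-231$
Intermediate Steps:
$B{\left(L,Y \right)} = 5 + Y$
$s{\left(A,U \right)} = -6 + A + U$
$z{\left(x \right)} = -1 + x^{2}$ ($z{\left(x \right)} = x^{2} - 1 = -1 + x^{2}$)
$z{\left(2 \right)} + s{\left(M{\left(B{\left(3,-3 \right)},-1 \right)},v{\left(R \right)} \right)} \left(-117\right) = \left(-1 + 2^{2}\right) + \left(-6 + \left(5 - 3\right) + 6\right) \left(-117\right) = \left(-1 + 4\right) + \left(-6 + 2 + 6\right) \left(-117\right) = 3 + 2 \left(-117\right) = 3 - 234 = -231$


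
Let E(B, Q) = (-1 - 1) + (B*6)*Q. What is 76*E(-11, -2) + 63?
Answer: 9943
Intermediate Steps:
E(B, Q) = -2 + 6*B*Q (E(B, Q) = -2 + (6*B)*Q = -2 + 6*B*Q)
76*E(-11, -2) + 63 = 76*(-2 + 6*(-11)*(-2)) + 63 = 76*(-2 + 132) + 63 = 76*130 + 63 = 9880 + 63 = 9943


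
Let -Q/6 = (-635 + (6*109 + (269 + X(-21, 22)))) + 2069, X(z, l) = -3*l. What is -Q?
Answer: 13746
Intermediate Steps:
Q = -13746 (Q = -6*((-635 + (6*109 + (269 - 3*22))) + 2069) = -6*((-635 + (654 + (269 - 66))) + 2069) = -6*((-635 + (654 + 203)) + 2069) = -6*((-635 + 857) + 2069) = -6*(222 + 2069) = -6*2291 = -13746)
-Q = -1*(-13746) = 13746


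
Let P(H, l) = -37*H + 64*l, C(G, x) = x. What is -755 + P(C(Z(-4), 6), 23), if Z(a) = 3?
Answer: 495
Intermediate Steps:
-755 + P(C(Z(-4), 6), 23) = -755 + (-37*6 + 64*23) = -755 + (-222 + 1472) = -755 + 1250 = 495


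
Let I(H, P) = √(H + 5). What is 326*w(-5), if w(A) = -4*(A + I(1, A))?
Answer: 6520 - 1304*√6 ≈ 3325.9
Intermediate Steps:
I(H, P) = √(5 + H)
w(A) = -4*A - 4*√6 (w(A) = -4*(A + √(5 + 1)) = -4*(A + √6) = -4*A - 4*√6)
326*w(-5) = 326*(-4*(-5) - 4*√6) = 326*(20 - 4*√6) = 6520 - 1304*√6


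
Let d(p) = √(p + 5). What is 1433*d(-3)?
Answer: 1433*√2 ≈ 2026.6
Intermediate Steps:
d(p) = √(5 + p)
1433*d(-3) = 1433*√(5 - 3) = 1433*√2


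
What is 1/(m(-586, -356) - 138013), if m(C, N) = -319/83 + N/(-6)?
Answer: -249/34351420 ≈ -7.2486e-6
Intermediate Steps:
m(C, N) = -319/83 - N/6 (m(C, N) = -319*1/83 + N*(-⅙) = -319/83 - N/6)
1/(m(-586, -356) - 138013) = 1/((-319/83 - ⅙*(-356)) - 138013) = 1/((-319/83 + 178/3) - 138013) = 1/(13817/249 - 138013) = 1/(-34351420/249) = -249/34351420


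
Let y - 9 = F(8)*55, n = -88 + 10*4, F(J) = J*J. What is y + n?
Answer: 3481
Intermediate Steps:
F(J) = J**2
n = -48 (n = -88 + 40 = -48)
y = 3529 (y = 9 + 8**2*55 = 9 + 64*55 = 9 + 3520 = 3529)
y + n = 3529 - 48 = 3481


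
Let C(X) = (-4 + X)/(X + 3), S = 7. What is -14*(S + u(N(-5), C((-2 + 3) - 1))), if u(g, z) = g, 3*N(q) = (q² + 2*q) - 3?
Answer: -154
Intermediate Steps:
N(q) = -1 + q²/3 + 2*q/3 (N(q) = ((q² + 2*q) - 3)/3 = (-3 + q² + 2*q)/3 = -1 + q²/3 + 2*q/3)
C(X) = (-4 + X)/(3 + X)
-14*(S + u(N(-5), C((-2 + 3) - 1))) = -14*(7 + (-1 + (⅓)*(-5)² + (⅔)*(-5))) = -14*(7 + (-1 + (⅓)*25 - 10/3)) = -14*(7 + (-1 + 25/3 - 10/3)) = -14*(7 + 4) = -14*11 = -154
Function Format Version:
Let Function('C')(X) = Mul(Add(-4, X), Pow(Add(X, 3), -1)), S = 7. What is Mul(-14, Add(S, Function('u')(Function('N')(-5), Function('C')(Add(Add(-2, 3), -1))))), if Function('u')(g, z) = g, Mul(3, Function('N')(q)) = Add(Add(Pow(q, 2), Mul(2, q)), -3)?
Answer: -154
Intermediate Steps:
Function('N')(q) = Add(-1, Mul(Rational(1, 3), Pow(q, 2)), Mul(Rational(2, 3), q)) (Function('N')(q) = Mul(Rational(1, 3), Add(Add(Pow(q, 2), Mul(2, q)), -3)) = Mul(Rational(1, 3), Add(-3, Pow(q, 2), Mul(2, q))) = Add(-1, Mul(Rational(1, 3), Pow(q, 2)), Mul(Rational(2, 3), q)))
Function('C')(X) = Mul(Pow(Add(3, X), -1), Add(-4, X)) (Function('C')(X) = Mul(Add(-4, X), Pow(Add(3, X), -1)) = Mul(Pow(Add(3, X), -1), Add(-4, X)))
Mul(-14, Add(S, Function('u')(Function('N')(-5), Function('C')(Add(Add(-2, 3), -1))))) = Mul(-14, Add(7, Add(-1, Mul(Rational(1, 3), Pow(-5, 2)), Mul(Rational(2, 3), -5)))) = Mul(-14, Add(7, Add(-1, Mul(Rational(1, 3), 25), Rational(-10, 3)))) = Mul(-14, Add(7, Add(-1, Rational(25, 3), Rational(-10, 3)))) = Mul(-14, Add(7, 4)) = Mul(-14, 11) = -154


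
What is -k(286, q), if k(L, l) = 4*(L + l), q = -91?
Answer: -780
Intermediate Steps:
k(L, l) = 4*L + 4*l
-k(286, q) = -(4*286 + 4*(-91)) = -(1144 - 364) = -1*780 = -780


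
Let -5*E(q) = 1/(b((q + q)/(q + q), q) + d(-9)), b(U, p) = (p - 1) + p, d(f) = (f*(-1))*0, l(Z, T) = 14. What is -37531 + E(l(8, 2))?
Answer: -5066686/135 ≈ -37531.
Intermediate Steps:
d(f) = 0 (d(f) = -f*0 = 0)
b(U, p) = -1 + 2*p (b(U, p) = (-1 + p) + p = -1 + 2*p)
E(q) = -1/(5*(-1 + 2*q)) (E(q) = -1/(5*((-1 + 2*q) + 0)) = -1/(5*(-1 + 2*q)))
-37531 + E(l(8, 2)) = -37531 - 1/(-5 + 10*14) = -37531 - 1/(-5 + 140) = -37531 - 1/135 = -5066686/135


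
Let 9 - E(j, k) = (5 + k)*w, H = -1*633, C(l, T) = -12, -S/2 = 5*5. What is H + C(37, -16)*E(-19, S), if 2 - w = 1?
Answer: -1281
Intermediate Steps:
w = 1 (w = 2 - 1*1 = 2 - 1 = 1)
S = -50 (S = -10*5 = -2*25 = -50)
H = -633
E(j, k) = 4 - k (E(j, k) = 9 - (5 + k) = 9 + (-5 - k) = 4 - k)
H + C(37, -16)*E(-19, S) = -633 - 12*(4 - 1*(-50)) = -633 - 12*(4 + 50) = -633 - 12*54 = -633 - 648 = -1281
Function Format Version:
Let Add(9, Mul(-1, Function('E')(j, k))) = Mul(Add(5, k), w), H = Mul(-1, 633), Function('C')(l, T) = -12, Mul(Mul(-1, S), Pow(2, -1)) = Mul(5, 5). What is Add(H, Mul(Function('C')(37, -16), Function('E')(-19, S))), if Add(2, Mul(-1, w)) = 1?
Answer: -1281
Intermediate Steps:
w = 1 (w = Add(2, Mul(-1, 1)) = Add(2, -1) = 1)
S = -50 (S = Mul(-2, Mul(5, 5)) = Mul(-2, 25) = -50)
H = -633
Function('E')(j, k) = Add(4, Mul(-1, k)) (Function('E')(j, k) = Add(9, Mul(-1, Mul(Add(5, k), 1))) = Add(9, Mul(-1, Add(5, k))) = Add(9, Add(-5, Mul(-1, k))) = Add(4, Mul(-1, k)))
Add(H, Mul(Function('C')(37, -16), Function('E')(-19, S))) = Add(-633, Mul(-12, Add(4, Mul(-1, -50)))) = Add(-633, Mul(-12, Add(4, 50))) = Add(-633, Mul(-12, 54)) = Add(-633, -648) = -1281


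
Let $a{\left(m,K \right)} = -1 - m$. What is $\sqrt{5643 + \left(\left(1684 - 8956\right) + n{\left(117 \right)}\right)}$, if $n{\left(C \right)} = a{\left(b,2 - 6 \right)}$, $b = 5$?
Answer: $i \sqrt{1635} \approx 40.435 i$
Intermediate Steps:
$n{\left(C \right)} = -6$ ($n{\left(C \right)} = -1 - 5 = -6$)
$\sqrt{5643 + \left(\left(1684 - 8956\right) + n{\left(117 \right)}\right)} = \sqrt{5643 + \left(\left(1684 - 8956\right) - 6\right)} = \sqrt{5643 - 7278} = \sqrt{-1635} = i \sqrt{1635}$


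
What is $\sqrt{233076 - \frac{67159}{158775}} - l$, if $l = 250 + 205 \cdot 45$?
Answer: $-9475 + \frac{\sqrt{235028756180091}}{31755} \approx -8992.2$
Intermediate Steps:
$l = 9475$ ($l = 250 + 9225 = 9475$)
$\sqrt{233076 - \frac{67159}{158775}} - l = \sqrt{233076 - \frac{67159}{158775}} - 9475 = \sqrt{\frac{37006574741}{158775}} - 9475 = \frac{\sqrt{235028756180091}}{31755} - 9475 = -9475 + \frac{\sqrt{235028756180091}}{31755}$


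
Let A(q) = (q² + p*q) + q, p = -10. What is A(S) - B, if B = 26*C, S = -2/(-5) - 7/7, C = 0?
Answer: 144/25 ≈ 5.7600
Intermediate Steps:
S = -⅗ (S = -2*(-⅕) - 7*⅐ = ⅖ - 1 = -⅗ ≈ -0.60000)
A(q) = q² - 9*q (A(q) = (q² - 10*q) + q = q² - 9*q)
B = 0 (B = 26*0 = 0)
A(S) - B = -3*(-9 - ⅗)/5 - 1*0 = -⅗*(-48/5) + 0 = 144/25 + 0 = 144/25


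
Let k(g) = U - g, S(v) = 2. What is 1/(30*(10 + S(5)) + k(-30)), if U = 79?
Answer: 1/469 ≈ 0.0021322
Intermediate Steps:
k(g) = 79 - g
1/(30*(10 + S(5)) + k(-30)) = 1/(30*(10 + 2) + (79 - 1*(-30))) = 1/(30*12 + (79 + 30)) = 1/(360 + 109) = 1/469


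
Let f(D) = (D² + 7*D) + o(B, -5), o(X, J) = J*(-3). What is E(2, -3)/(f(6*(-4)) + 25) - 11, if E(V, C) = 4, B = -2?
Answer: -1231/112 ≈ -10.991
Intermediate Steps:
o(X, J) = -3*J
f(D) = 15 + D² + 7*D (f(D) = (D² + 7*D) - 3*(-5) = (D² + 7*D) + 15 = 15 + D² + 7*D)
E(2, -3)/(f(6*(-4)) + 25) - 11 = 4/((15 + (6*(-4))² + 7*(6*(-4))) + 25) - 11 = 4/((15 + (-24)² + 7*(-24)) + 25) - 11 = 4/((15 + 576 - 168) + 25) - 11 = 4/(423 + 25) - 11 = 4/448 - 11 = (1/448)*4 - 11 = 1/112 - 11 = -1231/112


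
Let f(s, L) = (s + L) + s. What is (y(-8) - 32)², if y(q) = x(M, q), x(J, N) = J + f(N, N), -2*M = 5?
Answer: 13689/4 ≈ 3422.3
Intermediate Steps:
M = -5/2 (M = -½*5 = -5/2 ≈ -2.5000)
f(s, L) = L + 2*s (f(s, L) = (L + s) + s = L + 2*s)
x(J, N) = J + 3*N (x(J, N) = J + (N + 2*N) = J + 3*N)
y(q) = -5/2 + 3*q
(y(-8) - 32)² = ((-5/2 + 3*(-8)) - 32)² = ((-5/2 - 24) - 32)² = (-53/2 - 32)² = (-117/2)² = 13689/4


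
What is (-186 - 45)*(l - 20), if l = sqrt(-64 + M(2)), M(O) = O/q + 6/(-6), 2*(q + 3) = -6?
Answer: 4620 - 1078*I*sqrt(3) ≈ 4620.0 - 1867.2*I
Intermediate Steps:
q = -6 (q = -3 + (1/2)*(-6) = -3 - 3 = -6)
M(O) = -1 - O/6 (M(O) = O/(-6) + 6/(-6) = O*(-1/6) + 6*(-1/6) = -O/6 - 1 = -1 - O/6)
l = 14*I*sqrt(3)/3 (l = sqrt(-64 + (-1 - 1/6*2)) = sqrt(-64 + (-1 - 1/3)) = sqrt(-64 - 4/3) = sqrt(-196/3) = 14*I*sqrt(3)/3 ≈ 8.0829*I)
(-186 - 45)*(l - 20) = (-186 - 45)*(14*I*sqrt(3)/3 - 20) = -231*(-20 + 14*I*sqrt(3)/3) = 4620 - 1078*I*sqrt(3)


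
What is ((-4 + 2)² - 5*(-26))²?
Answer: 17956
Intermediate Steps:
((-4 + 2)² - 5*(-26))² = ((-2)² + 130)² = (4 + 130)² = 134² = 17956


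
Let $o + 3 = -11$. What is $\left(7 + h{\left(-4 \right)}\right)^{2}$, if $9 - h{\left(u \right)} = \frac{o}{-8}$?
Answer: $\frac{3249}{16} \approx 203.06$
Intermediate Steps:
$o = -14$ ($o = -3 - 11 = -14$)
$h{\left(u \right)} = \frac{29}{4}$ ($h{\left(u \right)} = 9 - - \frac{14}{-8} = 9 - \left(-14\right) \left(- \frac{1}{8}\right) = 9 - \frac{7}{4} = \frac{29}{4}$)
$\left(7 + h{\left(-4 \right)}\right)^{2} = \left(7 + \frac{29}{4}\right)^{2} = \left(\frac{57}{4}\right)^{2} = \frac{3249}{16}$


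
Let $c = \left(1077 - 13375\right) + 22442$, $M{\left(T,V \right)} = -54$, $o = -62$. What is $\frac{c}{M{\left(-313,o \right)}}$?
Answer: $- \frac{5072}{27} \approx -187.85$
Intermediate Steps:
$c = 10144$ ($c = -12298 + 22442 = 10144$)
$\frac{c}{M{\left(-313,o \right)}} = \frac{10144}{-54} = 10144 \left(- \frac{1}{54}\right) = - \frac{5072}{27}$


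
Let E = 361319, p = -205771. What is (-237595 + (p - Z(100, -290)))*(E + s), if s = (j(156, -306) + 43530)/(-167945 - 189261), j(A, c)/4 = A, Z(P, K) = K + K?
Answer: -28574147445090080/178603 ≈ -1.5999e+11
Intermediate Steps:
Z(P, K) = 2*K
j(A, c) = 4*A
s = -22077/178603 (s = (4*156 + 43530)/(-167945 - 189261) = (624 + 43530)/(-357206) = 44154*(-1/357206) = -22077/178603 ≈ -0.12361)
(-237595 + (p - Z(100, -290)))*(E + s) = (-237595 + (-205771 - 2*(-290)))*(361319 - 22077/178603) = (-237595 + (-205771 - 1*(-580)))*(64532635280/178603) = (-237595 + (-205771 + 580))*(64532635280/178603) = (-237595 - 205191)*(64532635280/178603) = -442786*64532635280/178603 = -28574147445090080/178603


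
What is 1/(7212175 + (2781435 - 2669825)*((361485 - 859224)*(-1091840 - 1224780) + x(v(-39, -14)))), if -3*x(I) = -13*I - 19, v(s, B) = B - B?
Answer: 3/386083138693286515 ≈ 7.7703e-18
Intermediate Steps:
v(s, B) = 0
x(I) = 19/3 + 13*I/3 (x(I) = -(-13*I - 19)/3 = -(-19 - 13*I)/3 = 19/3 + 13*I/3)
1/(7212175 + (2781435 - 2669825)*((361485 - 859224)*(-1091840 - 1224780) + x(v(-39, -14)))) = 1/(7212175 + (2781435 - 2669825)*((361485 - 859224)*(-1091840 - 1224780) + (19/3 + (13/3)*0))) = 1/(7212175 + 111610*(-497739*(-2316620) + (19/3 + 0))) = 1/(7212175 + 111610*(1153072122180 + 19/3)) = 1/(7212175 + 111610*(3459216366559/3)) = 1/(7212175 + 386083138671649990/3) = 1/(386083138693286515/3) = 3/386083138693286515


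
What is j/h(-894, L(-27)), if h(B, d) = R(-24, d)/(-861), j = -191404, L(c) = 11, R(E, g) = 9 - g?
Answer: -82399422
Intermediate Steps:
h(B, d) = -3/287 + d/861 (h(B, d) = (9 - d)/(-861) = (9 - d)*(-1/861) = -3/287 + d/861)
j/h(-894, L(-27)) = -191404/(-3/287 + (1/861)*11) = -191404/(-3/287 + 11/861) = -191404/2/861 = -191404*861/2 = -82399422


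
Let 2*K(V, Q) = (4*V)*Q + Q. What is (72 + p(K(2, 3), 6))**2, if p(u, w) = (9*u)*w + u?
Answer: 2653641/4 ≈ 6.6341e+5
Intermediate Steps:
K(V, Q) = Q/2 + 2*Q*V (K(V, Q) = ((4*V)*Q + Q)/2 = (4*Q*V + Q)/2 = (Q + 4*Q*V)/2 = Q/2 + 2*Q*V)
p(u, w) = u + 9*u*w (p(u, w) = 9*u*w + u = u + 9*u*w)
(72 + p(K(2, 3), 6))**2 = (72 + ((1/2)*3*(1 + 4*2))*(1 + 9*6))**2 = (72 + ((1/2)*3*(1 + 8))*(1 + 54))**2 = (72 + ((1/2)*3*9)*55)**2 = (72 + (27/2)*55)**2 = (72 + 1485/2)**2 = (1629/2)**2 = 2653641/4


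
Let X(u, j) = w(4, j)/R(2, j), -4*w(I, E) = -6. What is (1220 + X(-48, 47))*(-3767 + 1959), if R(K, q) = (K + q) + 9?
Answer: -63968396/29 ≈ -2.2058e+6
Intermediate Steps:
w(I, E) = 3/2 (w(I, E) = -¼*(-6) = 3/2)
R(K, q) = 9 + K + q
X(u, j) = 3/(2*(11 + j)) (X(u, j) = 3/(2*(9 + 2 + j)) = 3/(2*(11 + j)))
(1220 + X(-48, 47))*(-3767 + 1959) = (1220 + 3/(2*(11 + 47)))*(-3767 + 1959) = (1220 + (3/2)/58)*(-1808) = (1220 + (3/2)*(1/58))*(-1808) = (1220 + 3/116)*(-1808) = (141523/116)*(-1808) = -63968396/29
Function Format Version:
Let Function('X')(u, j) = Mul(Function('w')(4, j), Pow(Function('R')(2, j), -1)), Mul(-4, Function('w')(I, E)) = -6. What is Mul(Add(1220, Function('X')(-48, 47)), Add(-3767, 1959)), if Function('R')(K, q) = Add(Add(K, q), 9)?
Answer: Rational(-63968396, 29) ≈ -2.2058e+6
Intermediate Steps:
Function('w')(I, E) = Rational(3, 2) (Function('w')(I, E) = Mul(Rational(-1, 4), -6) = Rational(3, 2))
Function('R')(K, q) = Add(9, K, q)
Function('X')(u, j) = Mul(Rational(3, 2), Pow(Add(11, j), -1)) (Function('X')(u, j) = Mul(Rational(3, 2), Pow(Add(9, 2, j), -1)) = Mul(Rational(3, 2), Pow(Add(11, j), -1)))
Mul(Add(1220, Function('X')(-48, 47)), Add(-3767, 1959)) = Mul(Add(1220, Mul(Rational(3, 2), Pow(Add(11, 47), -1))), Add(-3767, 1959)) = Mul(Add(1220, Mul(Rational(3, 2), Pow(58, -1))), -1808) = Mul(Add(1220, Mul(Rational(3, 2), Rational(1, 58))), -1808) = Mul(Add(1220, Rational(3, 116)), -1808) = Mul(Rational(141523, 116), -1808) = Rational(-63968396, 29)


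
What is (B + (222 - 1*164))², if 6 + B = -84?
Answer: 1024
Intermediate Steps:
B = -90 (B = -6 - 84 = -90)
(B + (222 - 1*164))² = (-90 + (222 - 1*164))² = (-90 + (222 - 164))² = (-90 + 58)² = (-32)² = 1024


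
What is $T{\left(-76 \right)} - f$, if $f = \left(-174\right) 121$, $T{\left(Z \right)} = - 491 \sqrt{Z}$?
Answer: $21054 - 982 i \sqrt{19} \approx 21054.0 - 4280.4 i$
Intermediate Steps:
$f = -21054$
$T{\left(-76 \right)} - f = - 491 \sqrt{-76} - -21054 = - 491 \cdot 2 i \sqrt{19} + 21054 = - 982 i \sqrt{19} + 21054 = 21054 - 982 i \sqrt{19}$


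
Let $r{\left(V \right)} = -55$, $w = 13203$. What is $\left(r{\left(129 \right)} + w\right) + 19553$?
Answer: $32701$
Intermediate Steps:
$\left(r{\left(129 \right)} + w\right) + 19553 = \left(-55 + 13203\right) + 19553 = 13148 + 19553 = 32701$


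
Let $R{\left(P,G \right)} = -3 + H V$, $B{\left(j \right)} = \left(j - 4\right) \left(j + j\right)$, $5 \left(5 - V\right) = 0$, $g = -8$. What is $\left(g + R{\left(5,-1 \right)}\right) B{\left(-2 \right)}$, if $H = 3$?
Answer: $96$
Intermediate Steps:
$V = 5$ ($V = 5 - 0 = 5 + 0 = 5$)
$B{\left(j \right)} = 2 j \left(-4 + j\right)$ ($B{\left(j \right)} = \left(-4 + j\right) 2 j = 2 j \left(-4 + j\right)$)
$R{\left(P,G \right)} = 12$ ($R{\left(P,G \right)} = -3 + 3 \cdot 5 = -3 + 15 = 12$)
$\left(g + R{\left(5,-1 \right)}\right) B{\left(-2 \right)} = \left(-8 + 12\right) 2 \left(-2\right) \left(-4 - 2\right) = 4 \cdot 2 \left(-2\right) \left(-6\right) = 4 \cdot 24 = 96$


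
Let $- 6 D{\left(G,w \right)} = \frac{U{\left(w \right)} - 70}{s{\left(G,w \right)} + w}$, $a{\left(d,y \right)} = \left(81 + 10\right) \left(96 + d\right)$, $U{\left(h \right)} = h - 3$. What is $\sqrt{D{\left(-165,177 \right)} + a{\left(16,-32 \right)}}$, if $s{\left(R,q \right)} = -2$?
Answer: $\frac{2 \sqrt{28091427}}{105} \approx 100.95$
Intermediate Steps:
$U{\left(h \right)} = -3 + h$
$a{\left(d,y \right)} = 8736 + 91 d$ ($a{\left(d,y \right)} = 91 \left(96 + d\right) = 8736 + 91 d$)
$D{\left(G,w \right)} = - \frac{-73 + w}{6 \left(-2 + w\right)}$ ($D{\left(G,w \right)} = - \frac{\left(\left(-3 + w\right) - 70\right) \frac{1}{-2 + w}}{6} = - \frac{\left(-73 + w\right) \frac{1}{-2 + w}}{6} = - \frac{\frac{1}{-2 + w} \left(-73 + w\right)}{6} = - \frac{-73 + w}{6 \left(-2 + w\right)}$)
$\sqrt{D{\left(-165,177 \right)} + a{\left(16,-32 \right)}} = \sqrt{\frac{73 - 177}{6 \left(-2 + 177\right)} + \left(8736 + 91 \cdot 16\right)} = \sqrt{\frac{73 - 177}{6 \cdot 175} + \left(8736 + 1456\right)} = \sqrt{\frac{1}{6} \cdot \frac{1}{175} \left(-104\right) + 10192} = \sqrt{- \frac{52}{525} + 10192} = \sqrt{\frac{5350748}{525}} = \frac{2 \sqrt{28091427}}{105}$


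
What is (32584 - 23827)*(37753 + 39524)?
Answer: 676714689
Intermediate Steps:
(32584 - 23827)*(37753 + 39524) = 8757*77277 = 676714689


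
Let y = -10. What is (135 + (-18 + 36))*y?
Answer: -1530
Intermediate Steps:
(135 + (-18 + 36))*y = (135 + (-18 + 36))*(-10) = (135 + 18)*(-10) = 153*(-10) = -1530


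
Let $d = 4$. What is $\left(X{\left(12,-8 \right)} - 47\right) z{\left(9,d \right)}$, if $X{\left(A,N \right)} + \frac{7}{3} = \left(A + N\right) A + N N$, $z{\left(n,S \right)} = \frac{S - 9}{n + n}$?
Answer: $- \frac{470}{27} \approx -17.407$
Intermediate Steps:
$z{\left(n,S \right)} = \frac{-9 + S}{2 n}$
$X{\left(A,N \right)} = - \frac{7}{3} + N^{2} + A \left(A + N\right)$ ($X{\left(A,N \right)} = - \frac{7}{3} + \left(\left(A + N\right) A + N N\right) = - \frac{7}{3} + \left(A \left(A + N\right) + N^{2}\right) = - \frac{7}{3} + \left(N^{2} + A \left(A + N\right)\right) = - \frac{7}{3} + N^{2} + A \left(A + N\right)$)
$\left(X{\left(12,-8 \right)} - 47\right) z{\left(9,d \right)} = \left(\left(- \frac{7}{3} + 12^{2} + \left(-8\right)^{2} + 12 \left(-8\right)\right) - 47\right) \frac{-9 + 4}{2 \cdot 9} = \left(\left(- \frac{7}{3} + 144 + 64 - 96\right) - 47\right) \frac{1}{2} \cdot \frac{1}{9} \left(-5\right) = \left(\frac{329}{3} - 47\right) \left(- \frac{5}{18}\right) = \frac{188}{3} \left(- \frac{5}{18}\right) = - \frac{470}{27}$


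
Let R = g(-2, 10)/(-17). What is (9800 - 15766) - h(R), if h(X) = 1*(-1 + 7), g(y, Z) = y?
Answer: -5972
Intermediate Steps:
R = 2/17 (R = -2/(-17) = -2*(-1/17) = 2/17 ≈ 0.11765)
h(X) = 6 (h(X) = 1*6 = 6)
(9800 - 15766) - h(R) = (9800 - 15766) - 1*6 = -5966 - 6 = -5972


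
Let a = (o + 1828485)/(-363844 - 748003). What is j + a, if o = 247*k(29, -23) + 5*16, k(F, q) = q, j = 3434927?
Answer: 3819111457285/1111847 ≈ 3.4349e+6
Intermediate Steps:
o = -5601 (o = 247*(-23) + 5*16 = -5681 + 80 = -5601)
a = -1822884/1111847 (a = (-5601 + 1828485)/(-363844 - 748003) = 1822884/(-1111847) = 1822884*(-1/1111847) = -1822884/1111847 ≈ -1.6395)
j + a = 3434927 - 1822884/1111847 = 3819111457285/1111847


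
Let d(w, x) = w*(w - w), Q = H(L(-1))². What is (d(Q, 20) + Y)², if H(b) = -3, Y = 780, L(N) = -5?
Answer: 608400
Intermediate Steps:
Q = 9 (Q = (-3)² = 9)
d(w, x) = 0 (d(w, x) = w*0 = 0)
(d(Q, 20) + Y)² = (0 + 780)² = 780² = 608400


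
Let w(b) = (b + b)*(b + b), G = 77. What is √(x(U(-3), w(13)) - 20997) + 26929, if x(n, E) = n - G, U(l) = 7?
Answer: 26929 + I*√21067 ≈ 26929.0 + 145.14*I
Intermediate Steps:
w(b) = 4*b² (w(b) = (2*b)*(2*b) = 4*b²)
x(n, E) = -77 + n (x(n, E) = n - 1*77 = n - 77 = -77 + n)
√(x(U(-3), w(13)) - 20997) + 26929 = √((-77 + 7) - 20997) + 26929 = √(-70 - 20997) + 26929 = √(-21067) + 26929 = I*√21067 + 26929 = 26929 + I*√21067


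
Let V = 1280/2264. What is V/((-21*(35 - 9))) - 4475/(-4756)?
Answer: 345353545/367443804 ≈ 0.93988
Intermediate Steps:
V = 160/283 (V = 1280*(1/2264) = 160/283 ≈ 0.56537)
V/((-21*(35 - 9))) - 4475/(-4756) = 160/(283*((-21*(35 - 9)))) - 4475/(-4756) = 160/(283*((-21*26))) - 4475*(-1/4756) = (160/283)/(-546) + 4475/4756 = (160/283)*(-1/546) + 4475/4756 = -80/77259 + 4475/4756 = 345353545/367443804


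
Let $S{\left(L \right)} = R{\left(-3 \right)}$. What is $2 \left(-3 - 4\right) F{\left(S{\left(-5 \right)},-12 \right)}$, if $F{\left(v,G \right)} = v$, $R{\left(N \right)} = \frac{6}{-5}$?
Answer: $\frac{84}{5} \approx 16.8$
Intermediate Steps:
$R{\left(N \right)} = - \frac{6}{5}$ ($R{\left(N \right)} = 6 \left(- \frac{1}{5}\right) = - \frac{6}{5}$)
$S{\left(L \right)} = - \frac{6}{5}$
$2 \left(-3 - 4\right) F{\left(S{\left(-5 \right)},-12 \right)} = 2 \left(-3 - 4\right) \left(- \frac{6}{5}\right) = 2 \left(-7\right) \left(- \frac{6}{5}\right) = \left(-14\right) \left(- \frac{6}{5}\right) = \frac{84}{5}$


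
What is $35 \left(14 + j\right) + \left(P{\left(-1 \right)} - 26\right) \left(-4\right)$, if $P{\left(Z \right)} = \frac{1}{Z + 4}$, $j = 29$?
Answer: $\frac{4823}{3} \approx 1607.7$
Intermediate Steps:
$P{\left(Z \right)} = \frac{1}{4 + Z}$
$35 \left(14 + j\right) + \left(P{\left(-1 \right)} - 26\right) \left(-4\right) = 35 \left(14 + 29\right) + \left(\frac{1}{4 - 1} - 26\right) \left(-4\right) = 35 \cdot 43 + \left(\frac{1}{3} - 26\right) \left(-4\right) = 1505 + \left(\frac{1}{3} - 26\right) \left(-4\right) = 1505 - - \frac{308}{3} = 1505 + \frac{308}{3} = \frac{4823}{3}$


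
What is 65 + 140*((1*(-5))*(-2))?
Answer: 1465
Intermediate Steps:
65 + 140*((1*(-5))*(-2)) = 65 + 140*(-5*(-2)) = 65 + 140*10 = 65 + 1400 = 1465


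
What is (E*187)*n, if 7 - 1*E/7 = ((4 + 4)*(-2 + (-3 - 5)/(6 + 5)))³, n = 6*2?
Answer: 19753976676/121 ≈ 1.6326e+8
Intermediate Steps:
n = 12
E = 96833219/1331 (E = 49 - 7*(-2 + (-3 - 5)/(6 + 5))³*(4 + 4)³ = 49 - 7*512*(-2 - 8/11)³ = 49 - 7*(8*(-30/11))³ = 49 - 7*(-240/11)³ = 49 - 7*(-13824000/1331) = 49 + 96768000/1331 = 96833219/1331 ≈ 72752.)
(E*187)*n = ((96833219/1331)*187)*12 = (1646164723/121)*12 = 19753976676/121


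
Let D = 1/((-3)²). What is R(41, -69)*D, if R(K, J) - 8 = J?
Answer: -61/9 ≈ -6.7778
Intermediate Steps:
R(K, J) = 8 + J
D = ⅑ (D = 1/9 = ⅑ ≈ 0.11111)
R(41, -69)*D = (8 - 69)*(⅑) = -61*⅑ = -61/9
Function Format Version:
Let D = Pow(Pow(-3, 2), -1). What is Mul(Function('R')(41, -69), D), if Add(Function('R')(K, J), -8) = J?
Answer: Rational(-61, 9) ≈ -6.7778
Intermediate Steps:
Function('R')(K, J) = Add(8, J)
D = Rational(1, 9) (D = Pow(9, -1) = Rational(1, 9) ≈ 0.11111)
Mul(Function('R')(41, -69), D) = Mul(Add(8, -69), Rational(1, 9)) = Mul(-61, Rational(1, 9)) = Rational(-61, 9)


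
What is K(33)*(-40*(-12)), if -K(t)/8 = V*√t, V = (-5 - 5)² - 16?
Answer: -322560*√33 ≈ -1.8530e+6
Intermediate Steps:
V = 84 (V = (-10)² - 16 = 100 - 16 = 84)
K(t) = -672*√t
K(33)*(-40*(-12)) = (-672*√33)*(-40*(-12)) = -672*√33*480 = -322560*√33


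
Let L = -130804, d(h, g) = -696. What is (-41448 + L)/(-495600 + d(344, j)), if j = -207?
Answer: 43063/124074 ≈ 0.34707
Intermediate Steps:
(-41448 + L)/(-495600 + d(344, j)) = (-41448 - 130804)/(-495600 - 696) = -172252/(-496296) = -172252*(-1/496296) = 43063/124074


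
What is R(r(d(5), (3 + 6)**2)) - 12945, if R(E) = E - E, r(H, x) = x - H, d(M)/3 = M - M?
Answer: -12945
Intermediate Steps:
d(M) = 0 (d(M) = 3*(M - M) = 3*0 = 0)
R(E) = 0
R(r(d(5), (3 + 6)**2)) - 12945 = 0 - 12945 = -12945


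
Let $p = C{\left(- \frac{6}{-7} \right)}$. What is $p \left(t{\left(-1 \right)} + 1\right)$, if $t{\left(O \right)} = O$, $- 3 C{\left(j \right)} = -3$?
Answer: $0$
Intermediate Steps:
$C{\left(j \right)} = 1$ ($C{\left(j \right)} = \left(- \frac{1}{3}\right) \left(-3\right) = 1$)
$p = 1$
$p \left(t{\left(-1 \right)} + 1\right) = 1 \left(-1 + 1\right) = 1 \cdot 0 = 0$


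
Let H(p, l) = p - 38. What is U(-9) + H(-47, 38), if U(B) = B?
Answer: -94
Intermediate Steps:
H(p, l) = -38 + p
U(-9) + H(-47, 38) = -9 + (-38 - 47) = -9 - 85 = -94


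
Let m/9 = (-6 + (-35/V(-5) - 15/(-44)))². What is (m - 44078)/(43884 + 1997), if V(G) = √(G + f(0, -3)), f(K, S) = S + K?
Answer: -87445049/88825616 - 78435*I*√2/4037528 ≈ -0.98446 - 0.027473*I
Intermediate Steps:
f(K, S) = K + S
V(G) = √(-3 + G) (V(G) = √(G + (0 - 3)) = √(G - 3) = √(-3 + G))
m = 9*(-249/44 + 35*I*√2/4)² (m = 9*(-6 + (-35/√(-3 - 5) - 15/(-44)))² = 9*(-6 + (-35*(-I*√2/4) - 15*(-1/44)))² = 9*(-6 + (-35*(-I*√2/4) + 15/44))² = 9*(-6 + (-(-35)*I*√2/4 + 15/44))² = 9*(-6 + (35*I*√2/4 + 15/44))² = 9*(-6 + (15/44 + 35*I*√2/4))² = 9*(-249/44 + 35*I*√2/4)² ≈ -1089.9 - 1260.5*I)
(m - 44078)/(43884 + 1997) = ((-2110041/1936 - 78435*I*√2/88) - 44078)/(43884 + 1997) = (-87445049/1936 - 78435*I*√2/88)/45881 = (-87445049/1936 - 78435*I*√2/88)*(1/45881) = -87445049/88825616 - 78435*I*√2/4037528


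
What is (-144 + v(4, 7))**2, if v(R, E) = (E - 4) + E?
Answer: 17956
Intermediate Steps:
v(R, E) = -4 + 2*E (v(R, E) = (-4 + E) + E = -4 + 2*E)
(-144 + v(4, 7))**2 = (-144 + (-4 + 2*7))**2 = (-144 + (-4 + 14))**2 = (-144 + 10)**2 = (-134)**2 = 17956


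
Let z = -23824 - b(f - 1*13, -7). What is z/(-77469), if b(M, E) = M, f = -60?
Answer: 1131/3689 ≈ 0.30659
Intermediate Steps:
z = -23751 (z = -23824 - (-60 - 1*13) = -23824 - (-60 - 13) = -23824 - 1*(-73) = -23824 + 73 = -23751)
z/(-77469) = -23751/(-77469) = -23751*(-1/77469) = 1131/3689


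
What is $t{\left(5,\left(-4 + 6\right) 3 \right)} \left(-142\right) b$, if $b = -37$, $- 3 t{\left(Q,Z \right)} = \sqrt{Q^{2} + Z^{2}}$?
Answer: $- \frac{5254 \sqrt{61}}{3} \approx -13678.0$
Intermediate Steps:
$t{\left(Q,Z \right)} = - \frac{\sqrt{Q^{2} + Z^{2}}}{3}$
$t{\left(5,\left(-4 + 6\right) 3 \right)} \left(-142\right) b = - \frac{\sqrt{5^{2} + \left(\left(-4 + 6\right) 3\right)^{2}}}{3} \left(-142\right) \left(-37\right) = - \frac{\sqrt{25 + \left(2 \cdot 3\right)^{2}}}{3} \left(-142\right) \left(-37\right) = - \frac{\sqrt{25 + 6^{2}}}{3} \left(-142\right) \left(-37\right) = - \frac{\sqrt{25 + 36}}{3} \left(-142\right) \left(-37\right) = - \frac{\sqrt{61}}{3} \left(-142\right) \left(-37\right) = \frac{142 \sqrt{61}}{3} \left(-37\right) = - \frac{5254 \sqrt{61}}{3}$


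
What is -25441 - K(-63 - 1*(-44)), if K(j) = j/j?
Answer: -25442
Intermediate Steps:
K(j) = 1
-25441 - K(-63 - 1*(-44)) = -25441 - 1*1 = -25441 - 1 = -25442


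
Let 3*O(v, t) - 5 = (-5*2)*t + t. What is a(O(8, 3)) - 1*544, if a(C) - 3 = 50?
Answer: -491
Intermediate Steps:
O(v, t) = 5/3 - 3*t (O(v, t) = 5/3 + ((-5*2)*t + t)/3 = 5/3 + (-10*t + t)/3 = 5/3 + (-9*t)/3 = 5/3 - 3*t)
a(C) = 53 (a(C) = 3 + 50 = 53)
a(O(8, 3)) - 1*544 = 53 - 1*544 = 53 - 544 = -491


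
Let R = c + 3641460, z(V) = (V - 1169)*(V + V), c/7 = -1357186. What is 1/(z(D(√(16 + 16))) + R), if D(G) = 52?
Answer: -1/5975010 ≈ -1.6736e-7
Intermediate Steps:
c = -9500302 (c = 7*(-1357186) = -9500302)
z(V) = 2*V*(-1169 + V) (z(V) = (-1169 + V)*(2*V) = 2*V*(-1169 + V))
R = -5858842 (R = -9500302 + 3641460 = -5858842)
1/(z(D(√(16 + 16))) + R) = 1/(2*52*(-1169 + 52) - 5858842) = 1/(2*52*(-1117) - 5858842) = 1/(-116168 - 5858842) = 1/(-5975010) = -1/5975010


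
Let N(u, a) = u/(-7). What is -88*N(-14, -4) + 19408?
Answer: 19232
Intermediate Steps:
N(u, a) = -u/7 (N(u, a) = u*(-⅐) = -u/7)
-88*N(-14, -4) + 19408 = -(-88)*(-14)/7 + 19408 = -88*2 + 19408 = -176 + 19408 = 19232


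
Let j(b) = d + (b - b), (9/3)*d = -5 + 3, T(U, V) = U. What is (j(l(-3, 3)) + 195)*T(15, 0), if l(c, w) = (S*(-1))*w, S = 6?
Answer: 2915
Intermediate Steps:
d = -⅔ (d = (-5 + 3)/3 = (⅓)*(-2) = -⅔ ≈ -0.66667)
l(c, w) = -6*w (l(c, w) = (6*(-1))*w = -6*w)
j(b) = -⅔ (j(b) = -⅔ + (b - b) = -⅔ + 0 = -⅔)
(j(l(-3, 3)) + 195)*T(15, 0) = (-⅔ + 195)*15 = (583/3)*15 = 2915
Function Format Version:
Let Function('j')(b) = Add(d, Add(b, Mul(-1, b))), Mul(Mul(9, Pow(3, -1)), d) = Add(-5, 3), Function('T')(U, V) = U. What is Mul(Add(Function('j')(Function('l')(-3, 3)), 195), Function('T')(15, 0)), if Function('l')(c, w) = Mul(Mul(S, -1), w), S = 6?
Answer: 2915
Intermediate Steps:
d = Rational(-2, 3) (d = Mul(Rational(1, 3), Add(-5, 3)) = Mul(Rational(1, 3), -2) = Rational(-2, 3) ≈ -0.66667)
Function('l')(c, w) = Mul(-6, w) (Function('l')(c, w) = Mul(Mul(6, -1), w) = Mul(-6, w))
Function('j')(b) = Rational(-2, 3) (Function('j')(b) = Add(Rational(-2, 3), Add(b, Mul(-1, b))) = Add(Rational(-2, 3), 0) = Rational(-2, 3))
Mul(Add(Function('j')(Function('l')(-3, 3)), 195), Function('T')(15, 0)) = Mul(Add(Rational(-2, 3), 195), 15) = Mul(Rational(583, 3), 15) = 2915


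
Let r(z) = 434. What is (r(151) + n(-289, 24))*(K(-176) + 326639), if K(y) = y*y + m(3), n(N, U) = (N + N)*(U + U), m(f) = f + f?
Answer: -9766629510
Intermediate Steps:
m(f) = 2*f
n(N, U) = 4*N*U (n(N, U) = (2*N)*(2*U) = 4*N*U)
K(y) = 6 + y² (K(y) = y*y + 2*3 = y² + 6 = 6 + y²)
(r(151) + n(-289, 24))*(K(-176) + 326639) = (434 + 4*(-289)*24)*((6 + (-176)²) + 326639) = (434 - 27744)*((6 + 30976) + 326639) = -27310*(30982 + 326639) = -27310*357621 = -9766629510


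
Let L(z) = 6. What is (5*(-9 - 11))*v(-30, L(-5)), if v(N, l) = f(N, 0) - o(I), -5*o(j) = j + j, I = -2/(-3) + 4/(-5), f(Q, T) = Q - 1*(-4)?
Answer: 7816/3 ≈ 2605.3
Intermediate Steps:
f(Q, T) = 4 + Q (f(Q, T) = Q + 4 = 4 + Q)
I = -2/15 (I = -2*(-⅓) + 4*(-⅕) = ⅔ - ⅘ = -2/15 ≈ -0.13333)
o(j) = -2*j/5 (o(j) = -(j + j)/5 = -2*j/5)
v(N, l) = 296/75 + N (v(N, l) = (4 + N) - (-2)*(-2)/(5*15) = (4 + N) - 1*4/75 = (4 + N) - 4/75 = 296/75 + N)
(5*(-9 - 11))*v(-30, L(-5)) = (5*(-9 - 11))*(296/75 - 30) = (5*(-20))*(-1954/75) = -100*(-1954/75) = 7816/3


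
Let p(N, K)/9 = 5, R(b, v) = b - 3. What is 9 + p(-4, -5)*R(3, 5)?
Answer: 9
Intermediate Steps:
R(b, v) = -3 + b
p(N, K) = 45 (p(N, K) = 9*5 = 45)
9 + p(-4, -5)*R(3, 5) = 9 + 45*(-3 + 3) = 9 + 45*0 = 9 + 0 = 9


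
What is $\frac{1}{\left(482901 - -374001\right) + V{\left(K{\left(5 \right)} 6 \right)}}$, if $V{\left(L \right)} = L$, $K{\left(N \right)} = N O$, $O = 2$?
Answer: $\frac{1}{856962} \approx 1.1669 \cdot 10^{-6}$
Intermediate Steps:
$K{\left(N \right)} = 2 N$ ($K{\left(N \right)} = N 2 = 2 N$)
$\frac{1}{\left(482901 - -374001\right) + V{\left(K{\left(5 \right)} 6 \right)}} = \frac{1}{\left(482901 - -374001\right) + 2 \cdot 5 \cdot 6} = \frac{1}{\left(482901 + 374001\right) + 10 \cdot 6} = \frac{1}{856902 + 60} = \frac{1}{856962}$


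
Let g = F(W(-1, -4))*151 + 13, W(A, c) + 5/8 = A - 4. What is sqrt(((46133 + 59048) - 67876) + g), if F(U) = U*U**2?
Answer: sqrt(10693882)/32 ≈ 102.19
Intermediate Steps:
W(A, c) = -37/8 + A (W(A, c) = -5/8 + (A - 4) = -5/8 + (-4 + A) = -37/8 + A)
F(U) = U**3
g = -13753219/512 (g = (-37/8 - 1)**3*151 + 13 = (-45/8)**3*151 + 13 = -91125/512*151 + 13 = -13759875/512 + 13 = -13753219/512 ≈ -26862.)
sqrt(((46133 + 59048) - 67876) + g) = sqrt(((46133 + 59048) - 67876) - 13753219/512) = sqrt((105181 - 67876) - 13753219/512) = sqrt(37305 - 13753219/512) = sqrt(5346941/512) = sqrt(10693882)/32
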